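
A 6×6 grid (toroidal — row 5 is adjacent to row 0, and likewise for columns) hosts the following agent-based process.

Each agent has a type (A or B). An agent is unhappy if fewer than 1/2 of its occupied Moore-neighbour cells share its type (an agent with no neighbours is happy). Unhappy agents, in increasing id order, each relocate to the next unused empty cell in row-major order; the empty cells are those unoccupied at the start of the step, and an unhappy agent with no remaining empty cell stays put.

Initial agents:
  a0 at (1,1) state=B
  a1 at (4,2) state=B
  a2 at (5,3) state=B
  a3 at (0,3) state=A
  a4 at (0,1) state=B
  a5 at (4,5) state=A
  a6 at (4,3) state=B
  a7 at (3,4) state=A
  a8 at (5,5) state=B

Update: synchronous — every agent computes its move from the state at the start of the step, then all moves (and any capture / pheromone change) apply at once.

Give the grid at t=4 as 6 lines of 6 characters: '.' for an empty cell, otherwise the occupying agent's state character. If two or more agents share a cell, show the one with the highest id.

.BBA..
.B....
......
....A.
..BB.A
...B..

t=1: a0@(1,1):B a1@(4,2):B a2@(5,3):B a3@(0,0):A a4@(0,1):B a5@(4,5):A a6@(4,3):B a7@(3,4):A a8@(0,2):B
t=2: a0@(1,1):B a1@(4,2):B a2@(5,3):B a3@(0,3):A a4@(0,1):B a5@(4,5):A a6@(4,3):B a7@(3,4):A a8@(0,2):B
t=3: a0@(1,1):B a1@(4,2):B a2@(5,3):B a3@(0,0):A a4@(0,1):B a5@(4,5):A a6@(4,3):B a7@(3,4):A a8@(0,2):B
t=4: a0@(1,1):B a1@(4,2):B a2@(5,3):B a3@(0,3):A a4@(0,1):B a5@(4,5):A a6@(4,3):B a7@(3,4):A a8@(0,2):B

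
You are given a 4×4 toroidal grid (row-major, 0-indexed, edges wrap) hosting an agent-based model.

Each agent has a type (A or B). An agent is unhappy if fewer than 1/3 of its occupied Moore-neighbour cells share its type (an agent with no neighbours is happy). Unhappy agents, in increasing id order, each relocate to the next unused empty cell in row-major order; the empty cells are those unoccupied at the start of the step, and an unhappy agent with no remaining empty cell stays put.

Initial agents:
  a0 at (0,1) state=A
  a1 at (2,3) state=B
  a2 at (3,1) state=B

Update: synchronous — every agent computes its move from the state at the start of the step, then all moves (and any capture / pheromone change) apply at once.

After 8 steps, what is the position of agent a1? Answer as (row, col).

(2, 3)

t=1: a0@(0,0):A a1@(2,3):B a2@(0,2):B
t=2: (unchanged — steady state)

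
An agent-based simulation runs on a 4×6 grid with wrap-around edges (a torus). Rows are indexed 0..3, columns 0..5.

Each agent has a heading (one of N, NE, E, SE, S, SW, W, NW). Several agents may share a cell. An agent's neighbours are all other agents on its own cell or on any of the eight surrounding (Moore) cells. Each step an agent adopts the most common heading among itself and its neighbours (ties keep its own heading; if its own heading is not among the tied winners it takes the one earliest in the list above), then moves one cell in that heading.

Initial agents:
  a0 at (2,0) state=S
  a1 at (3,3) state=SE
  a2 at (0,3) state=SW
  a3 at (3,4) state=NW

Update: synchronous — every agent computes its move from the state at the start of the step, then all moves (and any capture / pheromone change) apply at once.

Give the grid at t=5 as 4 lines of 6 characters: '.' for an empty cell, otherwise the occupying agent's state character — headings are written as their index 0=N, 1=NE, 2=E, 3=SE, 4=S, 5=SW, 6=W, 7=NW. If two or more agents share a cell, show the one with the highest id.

..3...
....5.
.....7
4.....

t=1: a0@(3,0):S a1@(0,4):SE a2@(1,2):SW a3@(2,3):NW
t=2: a0@(0,0):S a1@(1,5):SE a2@(2,1):SW a3@(1,2):NW
t=3: a0@(1,0):S a1@(2,0):SE a2@(3,0):SW a3@(0,1):NW
t=4: a0@(2,0):S a1@(3,1):SE a2@(0,5):SW a3@(3,0):NW
t=5: a0@(3,0):S a1@(0,2):SE a2@(1,4):SW a3@(2,5):NW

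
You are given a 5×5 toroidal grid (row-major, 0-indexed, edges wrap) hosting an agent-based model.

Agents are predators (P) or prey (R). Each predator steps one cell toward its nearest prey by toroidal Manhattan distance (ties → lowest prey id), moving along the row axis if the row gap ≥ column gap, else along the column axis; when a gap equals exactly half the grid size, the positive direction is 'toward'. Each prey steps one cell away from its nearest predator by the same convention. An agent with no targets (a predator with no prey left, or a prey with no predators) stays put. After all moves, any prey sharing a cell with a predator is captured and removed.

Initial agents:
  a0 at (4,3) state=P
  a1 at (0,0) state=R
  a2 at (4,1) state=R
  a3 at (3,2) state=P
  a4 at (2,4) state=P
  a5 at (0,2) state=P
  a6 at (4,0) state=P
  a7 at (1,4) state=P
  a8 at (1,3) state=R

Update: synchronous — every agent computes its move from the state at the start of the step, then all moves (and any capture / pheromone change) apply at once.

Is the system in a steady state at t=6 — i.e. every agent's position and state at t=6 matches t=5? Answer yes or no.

t=1: a0@(4,2):P a1@(1,0):R a3@(4,2):P a4@(1,4):P a5@(0,1):P a6@(0,0):P a7@(1,3):P a8@(1,2):R
t=2: a0@(0,2):P a3@(0,2):P a4@(1,0):P a5@(1,1):P a6@(1,0):P a7@(1,2):P
t=3: (unchanged — steady state)

yes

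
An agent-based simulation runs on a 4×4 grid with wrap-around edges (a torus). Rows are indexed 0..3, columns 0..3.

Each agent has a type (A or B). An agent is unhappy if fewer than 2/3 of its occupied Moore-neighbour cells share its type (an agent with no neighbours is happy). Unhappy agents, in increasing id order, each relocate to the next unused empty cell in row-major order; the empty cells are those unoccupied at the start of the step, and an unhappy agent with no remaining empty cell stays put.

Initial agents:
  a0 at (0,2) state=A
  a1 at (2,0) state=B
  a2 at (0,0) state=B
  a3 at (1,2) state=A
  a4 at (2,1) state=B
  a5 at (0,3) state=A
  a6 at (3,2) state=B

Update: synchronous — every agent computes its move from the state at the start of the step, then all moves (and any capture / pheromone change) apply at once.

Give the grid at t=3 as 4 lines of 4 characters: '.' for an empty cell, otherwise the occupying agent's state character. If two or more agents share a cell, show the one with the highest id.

.AB.
BAB.
.A..
.B..

t=1: a0@(0,2):A a1@(2,0):B a2@(0,1):B a3@(1,2):A a4@(2,1):B a5@(1,0):A a6@(1,1):B
t=2: a0@(0,0):A a1@(2,0):B a2@(0,3):B a3@(1,3):A a4@(2,2):B a5@(2,3):A a6@(3,0):B
t=3: a0@(0,1):A a1@(0,2):B a2@(1,0):B a3@(1,1):A a4@(1,2):B a5@(2,1):A a6@(3,1):B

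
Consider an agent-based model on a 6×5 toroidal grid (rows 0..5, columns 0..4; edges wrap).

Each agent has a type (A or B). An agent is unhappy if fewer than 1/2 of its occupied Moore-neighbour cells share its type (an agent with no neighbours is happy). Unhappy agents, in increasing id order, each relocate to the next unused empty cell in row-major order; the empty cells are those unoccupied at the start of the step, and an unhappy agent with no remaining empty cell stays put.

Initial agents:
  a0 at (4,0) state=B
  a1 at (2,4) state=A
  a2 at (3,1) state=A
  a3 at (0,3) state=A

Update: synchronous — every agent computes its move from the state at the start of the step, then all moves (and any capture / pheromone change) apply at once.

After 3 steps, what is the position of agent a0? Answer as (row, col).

(0, 0)

t=1: a0@(0,0):B a1@(2,4):A a2@(0,1):A a3@(0,3):A
t=2: a0@(0,2):B a1@(2,4):A a2@(0,4):A a3@(0,3):A
t=3: a0@(0,0):B a1@(2,4):A a2@(0,4):A a3@(0,3):A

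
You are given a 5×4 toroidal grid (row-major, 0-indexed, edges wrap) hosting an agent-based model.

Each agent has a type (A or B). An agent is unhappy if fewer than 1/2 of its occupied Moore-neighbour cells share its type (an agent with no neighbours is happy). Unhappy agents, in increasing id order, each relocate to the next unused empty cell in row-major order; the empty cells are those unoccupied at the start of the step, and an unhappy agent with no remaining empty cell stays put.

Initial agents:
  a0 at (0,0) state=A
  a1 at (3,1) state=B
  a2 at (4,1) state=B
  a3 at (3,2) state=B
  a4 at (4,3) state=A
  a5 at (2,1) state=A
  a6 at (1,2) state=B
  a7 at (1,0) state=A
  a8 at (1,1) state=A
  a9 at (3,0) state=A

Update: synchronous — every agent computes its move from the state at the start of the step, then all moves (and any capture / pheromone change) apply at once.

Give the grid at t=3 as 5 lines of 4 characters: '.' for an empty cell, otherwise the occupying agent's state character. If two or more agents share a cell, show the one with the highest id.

AB..
AA..
.A..
ABB.
.B.A

t=1: a0@(0,0):A a1@(3,1):B a2@(4,1):B a3@(3,2):B a4@(4,3):A a5@(2,1):A a6@(0,1):B a7@(1,0):A a8@(1,1):A a9@(3,0):A
t=2: a0@(0,0):A a1@(3,1):B a2@(4,1):B a3@(3,2):B a4@(4,3):A a5@(2,1):A a6@(0,2):B a7@(1,0):A a8@(1,1):A a9@(3,0):A
t=3: a0@(0,0):A a1@(3,1):B a2@(4,1):B a3@(3,2):B a4@(4,3):A a5@(2,1):A a6@(0,1):B a7@(1,0):A a8@(1,1):A a9@(3,0):A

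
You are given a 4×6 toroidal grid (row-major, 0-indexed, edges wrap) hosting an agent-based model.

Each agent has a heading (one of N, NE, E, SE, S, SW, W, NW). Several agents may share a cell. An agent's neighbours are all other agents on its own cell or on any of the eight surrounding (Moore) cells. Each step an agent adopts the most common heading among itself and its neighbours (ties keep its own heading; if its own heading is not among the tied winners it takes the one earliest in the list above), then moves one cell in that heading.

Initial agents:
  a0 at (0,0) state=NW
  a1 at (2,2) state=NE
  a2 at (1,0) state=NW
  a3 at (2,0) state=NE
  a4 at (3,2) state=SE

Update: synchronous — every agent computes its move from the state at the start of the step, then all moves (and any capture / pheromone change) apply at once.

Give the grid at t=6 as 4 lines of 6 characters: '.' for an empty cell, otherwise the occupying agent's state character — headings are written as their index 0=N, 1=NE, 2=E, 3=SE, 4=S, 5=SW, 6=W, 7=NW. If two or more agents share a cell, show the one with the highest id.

t=1: a0@(3,5):NW a1@(1,3):NE a2@(0,5):NW a3@(1,1):NE a4@(0,3):SE
t=2: a0@(2,4):NW a1@(0,4):NE a2@(3,4):NW a3@(0,2):NE a4@(1,4):SE
t=3: a0@(1,3):NW a1@(3,5):NE a2@(2,3):NW a3@(3,3):NE a4@(2,5):SE
t=4: a0@(0,2):NW a1@(2,0):NE a2@(1,2):NW a3@(2,4):NE a4@(3,0):SE
t=5: a0@(3,1):NW a1@(1,1):NE a2@(0,1):NW a3@(1,5):NE a4@(0,1):SE
t=6: a0@(2,0):NW a1@(0,2):NE a2@(3,0):NW a3@(0,0):NE a4@(3,0):NW

1.1...
......
7.....
7.....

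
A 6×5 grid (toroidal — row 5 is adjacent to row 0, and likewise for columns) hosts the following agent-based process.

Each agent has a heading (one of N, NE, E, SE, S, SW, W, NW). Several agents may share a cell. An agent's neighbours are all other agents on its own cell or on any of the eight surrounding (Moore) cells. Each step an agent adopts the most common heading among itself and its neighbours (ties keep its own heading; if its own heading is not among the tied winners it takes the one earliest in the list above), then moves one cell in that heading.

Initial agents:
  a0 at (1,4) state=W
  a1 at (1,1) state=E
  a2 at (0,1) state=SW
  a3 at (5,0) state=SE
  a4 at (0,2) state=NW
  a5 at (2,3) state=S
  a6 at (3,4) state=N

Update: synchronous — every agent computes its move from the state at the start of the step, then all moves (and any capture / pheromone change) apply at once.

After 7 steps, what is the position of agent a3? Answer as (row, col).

t=1: a0@(1,3):W a1@(1,2):E a2@(1,0):SW a3@(0,1):SE a4@(5,1):NW a5@(3,3):S a6@(2,4):N
t=2: a0@(1,2):W a1@(1,3):E a2@(2,4):SW a3@(1,2):SE a4@(4,0):NW a5@(4,3):S a6@(1,4):N
t=3: a0@(1,1):W a1@(1,4):E a2@(3,3):SW a3@(2,3):SE a4@(3,4):NW a5@(5,3):S a6@(0,4):N
t=4: a0@(1,0):W a1@(1,0):E a2@(4,2):SW a3@(3,4):SE a4@(2,3):NW a5@(0,3):S a6@(5,4):N
t=5: a0@(1,4):W a1@(1,1):E a2@(5,1):SW a3@(4,0):SE a4@(1,2):NW a5@(1,3):S a6@(4,4):N
t=6: a0@(1,3):W a1@(1,2):E a2@(0,0):SW a3@(5,1):SE a4@(0,1):NW a5@(2,3):S a6@(3,4):N
t=7: a0@(1,2):W a1@(1,3):E a2@(1,4):SW a3@(0,2):SE a4@(5,0):NW a5@(3,3):S a6@(2,4):N

(0, 2)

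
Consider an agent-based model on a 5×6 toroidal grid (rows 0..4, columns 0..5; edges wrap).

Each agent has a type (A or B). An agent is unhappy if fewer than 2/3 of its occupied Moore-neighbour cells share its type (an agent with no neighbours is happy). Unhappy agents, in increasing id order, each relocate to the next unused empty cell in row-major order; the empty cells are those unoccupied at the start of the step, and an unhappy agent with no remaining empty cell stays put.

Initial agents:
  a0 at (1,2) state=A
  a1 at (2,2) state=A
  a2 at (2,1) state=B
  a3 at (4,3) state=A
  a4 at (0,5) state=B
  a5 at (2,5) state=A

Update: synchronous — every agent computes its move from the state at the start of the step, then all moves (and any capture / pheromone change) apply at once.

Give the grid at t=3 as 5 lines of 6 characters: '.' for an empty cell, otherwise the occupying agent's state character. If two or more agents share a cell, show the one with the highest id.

t=1: a0@(0,0):A a1@(0,1):A a2@(0,2):B a3@(4,3):A a4@(0,5):B a5@(2,5):A
t=2: a0@(0,3):A a1@(0,4):A a2@(1,0):B a3@(1,1):A a4@(1,2):B a5@(2,5):A
t=3: a0@(0,0):A a1@(0,4):A a2@(0,1):B a3@(0,2):A a4@(0,5):B a5@(1,3):A

ABA.AB
...A..
......
......
......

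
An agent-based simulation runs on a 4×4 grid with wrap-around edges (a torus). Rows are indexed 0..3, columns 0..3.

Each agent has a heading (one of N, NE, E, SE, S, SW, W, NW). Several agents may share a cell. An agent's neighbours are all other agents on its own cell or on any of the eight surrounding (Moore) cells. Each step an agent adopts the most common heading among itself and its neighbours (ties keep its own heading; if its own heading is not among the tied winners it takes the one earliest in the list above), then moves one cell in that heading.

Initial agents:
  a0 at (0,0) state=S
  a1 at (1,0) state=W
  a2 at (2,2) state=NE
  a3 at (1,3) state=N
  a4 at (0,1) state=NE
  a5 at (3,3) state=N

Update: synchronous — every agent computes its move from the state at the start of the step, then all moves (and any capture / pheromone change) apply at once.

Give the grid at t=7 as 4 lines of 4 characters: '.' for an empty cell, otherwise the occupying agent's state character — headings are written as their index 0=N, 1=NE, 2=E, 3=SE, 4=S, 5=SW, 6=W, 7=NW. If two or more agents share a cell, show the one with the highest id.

...0
0.0.
...0
..00

t=1: a0@(3,0):N a1@(1,3):W a2@(1,2):N a3@(0,3):N a4@(3,2):NE a5@(2,3):N
t=2: a0@(2,0):N a1@(0,3):N a2@(0,2):N a3@(3,3):N a4@(2,2):N a5@(1,3):N
t=3: a0@(1,0):N a1@(3,3):N a2@(3,2):N a3@(2,3):N a4@(1,2):N a5@(0,3):N
t=4: a0@(0,0):N a1@(2,3):N a2@(2,2):N a3@(1,3):N a4@(0,2):N a5@(3,3):N
t=5: a0@(3,0):N a1@(1,3):N a2@(1,2):N a3@(0,3):N a4@(3,2):N a5@(2,3):N
t=6: a0@(2,0):N a1@(0,3):N a2@(0,2):N a3@(3,3):N a4@(2,2):N a5@(1,3):N
t=7: a0@(1,0):N a1@(3,3):N a2@(3,2):N a3@(2,3):N a4@(1,2):N a5@(0,3):N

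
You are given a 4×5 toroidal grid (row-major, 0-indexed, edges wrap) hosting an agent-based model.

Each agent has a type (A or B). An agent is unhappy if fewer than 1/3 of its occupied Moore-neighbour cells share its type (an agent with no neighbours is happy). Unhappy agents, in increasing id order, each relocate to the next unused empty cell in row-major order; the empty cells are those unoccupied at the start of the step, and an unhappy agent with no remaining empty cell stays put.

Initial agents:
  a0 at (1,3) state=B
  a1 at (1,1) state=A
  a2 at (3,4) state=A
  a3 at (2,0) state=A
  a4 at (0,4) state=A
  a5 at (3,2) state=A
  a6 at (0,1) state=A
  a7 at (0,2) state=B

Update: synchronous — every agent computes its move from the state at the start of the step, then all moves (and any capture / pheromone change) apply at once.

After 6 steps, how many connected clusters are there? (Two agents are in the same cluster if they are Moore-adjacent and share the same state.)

2

t=1: a0@(1,3):B a1@(1,1):A a2@(3,4):A a3@(2,0):A a4@(0,4):A a5@(3,2):A a6@(0,1):A a7@(0,0):B
t=2: a0@(0,2):B a1@(1,1):A a2@(3,4):A a3@(2,0):A a4@(0,4):A a5@(3,2):A a6@(0,1):A a7@(0,3):B
t=3: a0@(0,0):B a1@(1,1):A a2@(3,4):A a3@(2,0):A a4@(0,4):A a5@(3,2):A a6@(0,1):A a7@(1,0):B
t=4: a0@(0,2):B a1@(1,1):A a2@(3,4):A a3@(2,0):A a4@(0,4):A a5@(3,2):A a6@(0,1):A a7@(0,3):B
t=5: a0@(0,0):B a1@(1,1):A a2@(3,4):A a3@(2,0):A a4@(0,4):A a5@(3,2):A a6@(0,1):A a7@(1,0):B
t=6: a0@(0,2):B a1@(1,1):A a2@(3,4):A a3@(2,0):A a4@(0,4):A a5@(3,2):A a6@(0,1):A a7@(0,3):B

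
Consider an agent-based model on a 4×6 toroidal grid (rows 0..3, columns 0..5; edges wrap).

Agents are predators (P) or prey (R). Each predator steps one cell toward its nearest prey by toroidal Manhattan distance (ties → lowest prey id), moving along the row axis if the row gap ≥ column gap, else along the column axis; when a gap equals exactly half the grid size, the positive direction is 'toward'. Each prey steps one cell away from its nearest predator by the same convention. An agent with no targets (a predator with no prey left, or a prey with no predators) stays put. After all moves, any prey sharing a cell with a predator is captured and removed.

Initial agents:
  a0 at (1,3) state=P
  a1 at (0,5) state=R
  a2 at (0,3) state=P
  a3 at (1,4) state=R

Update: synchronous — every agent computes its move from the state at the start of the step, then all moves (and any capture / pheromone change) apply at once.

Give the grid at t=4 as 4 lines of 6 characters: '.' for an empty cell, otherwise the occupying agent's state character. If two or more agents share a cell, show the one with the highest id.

.P.R..
.PR...
......
......

t=1: a0@(1,4):P a1@(0,0):R a2@(0,4):P a3@(1,5):R
t=2: a0@(1,5):P a1@(0,1):R a2@(0,5):P a3@(1,0):R
t=3: a0@(1,0):P a1@(0,2):R a2@(0,0):P a3@(1,1):R
t=4: a0@(1,1):P a1@(0,3):R a2@(0,1):P a3@(1,2):R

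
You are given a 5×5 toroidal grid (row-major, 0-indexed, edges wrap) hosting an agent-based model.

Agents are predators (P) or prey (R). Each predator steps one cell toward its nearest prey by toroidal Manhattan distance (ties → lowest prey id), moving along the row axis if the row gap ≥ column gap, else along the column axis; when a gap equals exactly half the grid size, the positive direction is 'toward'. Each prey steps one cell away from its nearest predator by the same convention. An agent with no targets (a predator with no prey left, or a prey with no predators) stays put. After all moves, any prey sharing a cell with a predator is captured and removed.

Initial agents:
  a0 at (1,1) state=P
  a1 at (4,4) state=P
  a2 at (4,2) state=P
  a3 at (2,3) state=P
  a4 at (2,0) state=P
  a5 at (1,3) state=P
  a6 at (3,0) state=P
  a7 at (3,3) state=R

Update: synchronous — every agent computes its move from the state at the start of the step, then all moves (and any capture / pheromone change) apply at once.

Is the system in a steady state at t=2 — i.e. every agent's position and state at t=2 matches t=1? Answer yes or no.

no

t=1: a0@(2,1):P a1@(3,4):P a2@(3,2):P a3@(3,3):P a4@(2,4):P a5@(2,3):P a6@(3,4):P a7@(4,3):R
t=2: a0@(3,1):P a1@(4,4):P a2@(4,2):P a3@(4,3):P a4@(3,4):P a5@(3,3):P a6@(4,4):P a7@(0,3):R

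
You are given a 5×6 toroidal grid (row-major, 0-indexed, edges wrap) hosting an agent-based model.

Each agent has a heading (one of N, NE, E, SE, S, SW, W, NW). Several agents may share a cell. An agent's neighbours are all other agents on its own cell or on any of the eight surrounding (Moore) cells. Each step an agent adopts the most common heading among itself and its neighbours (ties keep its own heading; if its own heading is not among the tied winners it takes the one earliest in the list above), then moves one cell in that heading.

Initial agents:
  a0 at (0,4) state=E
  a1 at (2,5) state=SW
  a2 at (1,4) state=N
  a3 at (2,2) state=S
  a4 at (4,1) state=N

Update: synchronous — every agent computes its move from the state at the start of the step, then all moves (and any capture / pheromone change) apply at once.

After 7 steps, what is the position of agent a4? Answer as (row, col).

(2, 1)

t=1: a0@(0,5):E a1@(3,4):SW a2@(0,4):N a3@(3,2):S a4@(3,1):N
t=2: a0@(0,0):E a1@(4,3):SW a2@(4,4):N a3@(4,2):S a4@(2,1):N
t=3: a0@(0,1):E a1@(0,2):SW a2@(3,4):N a3@(0,2):S a4@(1,1):N
t=4: a0@(0,2):E a1@(1,1):SW a2@(2,4):N a3@(1,2):S a4@(0,1):N
t=5: a0@(0,3):E a1@(2,0):SW a2@(1,4):N a3@(2,2):S a4@(4,1):N
t=6: a0@(0,4):E a1@(3,5):SW a2@(0,4):N a3@(3,2):S a4@(3,1):N
t=7: a0@(0,5):E a1@(4,4):SW a2@(4,4):N a3@(4,2):S a4@(2,1):N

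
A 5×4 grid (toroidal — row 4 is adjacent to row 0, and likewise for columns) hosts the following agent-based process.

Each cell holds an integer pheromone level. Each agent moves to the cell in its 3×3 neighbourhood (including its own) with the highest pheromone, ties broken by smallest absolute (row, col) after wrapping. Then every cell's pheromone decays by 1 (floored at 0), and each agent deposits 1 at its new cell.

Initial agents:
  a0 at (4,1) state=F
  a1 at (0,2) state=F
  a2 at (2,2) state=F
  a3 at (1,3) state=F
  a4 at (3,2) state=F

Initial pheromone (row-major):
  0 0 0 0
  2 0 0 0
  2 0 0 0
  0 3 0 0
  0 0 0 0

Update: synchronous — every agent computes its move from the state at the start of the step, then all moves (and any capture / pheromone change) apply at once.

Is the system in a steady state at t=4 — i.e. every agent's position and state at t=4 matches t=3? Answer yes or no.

yes

t=1: a0@(3,1) a1@(0,1) a2@(3,1) a3@(1,0) a4@(3,1) | pheromone: 0 1 0 0 / 2 0 0 0 / 1 0 0 0 / 0 5 0 0 / 0 0 0 0
t=2: a0@(3,1) a1@(1,0) a2@(3,1) a3@(1,0) a4@(3,1) | pheromone: 0 0 0 0 / 3 0 0 0 / 0 0 0 0 / 0 7 0 0 / 0 0 0 0
t=3: a0@(3,1) a1@(1,0) a2@(3,1) a3@(1,0) a4@(3,1) | pheromone: 0 0 0 0 / 4 0 0 0 / 0 0 0 0 / 0 9 0 0 / 0 0 0 0
t=4: a0@(3,1) a1@(1,0) a2@(3,1) a3@(1,0) a4@(3,1) | pheromone: 0 0 0 0 / 5 0 0 0 / 0 0 0 0 / 0 11 0 0 / 0 0 0 0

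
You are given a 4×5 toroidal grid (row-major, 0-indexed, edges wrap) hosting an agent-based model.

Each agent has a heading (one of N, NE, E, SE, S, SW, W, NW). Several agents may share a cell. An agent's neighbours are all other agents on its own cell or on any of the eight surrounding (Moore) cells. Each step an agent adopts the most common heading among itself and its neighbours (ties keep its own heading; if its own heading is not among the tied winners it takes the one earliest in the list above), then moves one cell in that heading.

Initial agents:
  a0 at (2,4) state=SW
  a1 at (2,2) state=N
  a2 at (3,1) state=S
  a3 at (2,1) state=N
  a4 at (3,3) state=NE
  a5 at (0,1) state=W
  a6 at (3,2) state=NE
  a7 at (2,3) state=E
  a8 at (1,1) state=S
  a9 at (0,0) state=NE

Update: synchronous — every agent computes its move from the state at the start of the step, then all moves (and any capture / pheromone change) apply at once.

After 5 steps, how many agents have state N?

8

t=1: a0@(3,3):SW a1@(1,2):N a2@(2,1):N a3@(1,1):N a4@(2,4):NE a5@(3,2):NE a6@(2,3):NE a7@(1,4):NE a8@(0,1):N a9@(1,0):S
t=2: a0@(2,4):NE a1@(0,2):N a2@(1,1):N a3@(0,1):N a4@(1,0):NE a5@(2,3):NE a6@(1,4):NE a7@(0,0):NE a8@(3,1):N a9@(0,0):N
t=3: a0@(1,0):NE a1@(3,2):N a2@(0,1):N a3@(3,1):N a4@(0,1):NE a5@(1,4):NE a6@(0,0):NE a7@(3,0):N a8@(2,1):N a9@(3,0):N
t=4: a0@(0,1):NE a1@(2,2):N a2@(3,1):N a3@(2,1):N a4@(3,1):N a5@(0,0):NE a6@(3,1):NE a7@(2,0):N a8@(1,1):N a9@(2,0):N
t=5: a0@(3,2):NE a1@(1,2):N a2@(2,1):N a3@(1,1):N a4@(2,1):N a5@(3,1):NE a6@(2,1):N a7@(1,0):N a8@(0,1):N a9@(1,0):N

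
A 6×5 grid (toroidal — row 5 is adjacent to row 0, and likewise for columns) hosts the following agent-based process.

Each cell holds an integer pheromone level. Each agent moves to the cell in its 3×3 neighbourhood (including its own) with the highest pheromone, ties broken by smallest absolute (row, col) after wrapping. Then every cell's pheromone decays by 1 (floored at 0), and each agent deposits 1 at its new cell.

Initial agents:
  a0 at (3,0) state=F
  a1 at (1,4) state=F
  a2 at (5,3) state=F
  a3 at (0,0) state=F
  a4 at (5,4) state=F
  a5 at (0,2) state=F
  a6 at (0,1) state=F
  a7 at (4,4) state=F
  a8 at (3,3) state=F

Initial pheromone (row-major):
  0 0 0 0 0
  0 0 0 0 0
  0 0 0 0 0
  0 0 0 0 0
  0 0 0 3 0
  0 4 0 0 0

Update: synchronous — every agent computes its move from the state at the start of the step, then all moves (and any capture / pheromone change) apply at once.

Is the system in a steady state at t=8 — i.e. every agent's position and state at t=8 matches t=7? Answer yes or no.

yes

t=1: a0@(2,0) a1@(0,0) a2@(4,3) a3@(5,1) a4@(4,3) a5@(5,1) a6@(5,1) a7@(4,3) a8@(4,3) | pheromone: 1 0 0 0 0 / 0 0 0 0 0 / 1 0 0 0 0 / 0 0 0 0 0 / 0 0 0 6 0 / 0 6 0 0 0
t=2: a0@(2,0) a1@(5,1) a2@(4,3) a3@(5,1) a4@(4,3) a5@(5,1) a6@(5,1) a7@(4,3) a8@(4,3) | pheromone: 0 0 0 0 0 / 0 0 0 0 0 / 1 0 0 0 0 / 0 0 0 0 0 / 0 0 0 9 0 / 0 9 0 0 0
t=3: a0@(2,0) a1@(5,1) a2@(4,3) a3@(5,1) a4@(4,3) a5@(5,1) a6@(5,1) a7@(4,3) a8@(4,3) | pheromone: 0 0 0 0 0 / 0 0 0 0 0 / 1 0 0 0 0 / 0 0 0 0 0 / 0 0 0 12 0 / 0 12 0 0 0
t=4: a0@(2,0) a1@(5,1) a2@(4,3) a3@(5,1) a4@(4,3) a5@(5,1) a6@(5,1) a7@(4,3) a8@(4,3) | pheromone: 0 0 0 0 0 / 0 0 0 0 0 / 1 0 0 0 0 / 0 0 0 0 0 / 0 0 0 15 0 / 0 15 0 0 0
t=5: a0@(2,0) a1@(5,1) a2@(4,3) a3@(5,1) a4@(4,3) a5@(5,1) a6@(5,1) a7@(4,3) a8@(4,3) | pheromone: 0 0 0 0 0 / 0 0 0 0 0 / 1 0 0 0 0 / 0 0 0 0 0 / 0 0 0 18 0 / 0 18 0 0 0
t=6: a0@(2,0) a1@(5,1) a2@(4,3) a3@(5,1) a4@(4,3) a5@(5,1) a6@(5,1) a7@(4,3) a8@(4,3) | pheromone: 0 0 0 0 0 / 0 0 0 0 0 / 1 0 0 0 0 / 0 0 0 0 0 / 0 0 0 21 0 / 0 21 0 0 0
t=7: a0@(2,0) a1@(5,1) a2@(4,3) a3@(5,1) a4@(4,3) a5@(5,1) a6@(5,1) a7@(4,3) a8@(4,3) | pheromone: 0 0 0 0 0 / 0 0 0 0 0 / 1 0 0 0 0 / 0 0 0 0 0 / 0 0 0 24 0 / 0 24 0 0 0
t=8: a0@(2,0) a1@(5,1) a2@(4,3) a3@(5,1) a4@(4,3) a5@(5,1) a6@(5,1) a7@(4,3) a8@(4,3) | pheromone: 0 0 0 0 0 / 0 0 0 0 0 / 1 0 0 0 0 / 0 0 0 0 0 / 0 0 0 27 0 / 0 27 0 0 0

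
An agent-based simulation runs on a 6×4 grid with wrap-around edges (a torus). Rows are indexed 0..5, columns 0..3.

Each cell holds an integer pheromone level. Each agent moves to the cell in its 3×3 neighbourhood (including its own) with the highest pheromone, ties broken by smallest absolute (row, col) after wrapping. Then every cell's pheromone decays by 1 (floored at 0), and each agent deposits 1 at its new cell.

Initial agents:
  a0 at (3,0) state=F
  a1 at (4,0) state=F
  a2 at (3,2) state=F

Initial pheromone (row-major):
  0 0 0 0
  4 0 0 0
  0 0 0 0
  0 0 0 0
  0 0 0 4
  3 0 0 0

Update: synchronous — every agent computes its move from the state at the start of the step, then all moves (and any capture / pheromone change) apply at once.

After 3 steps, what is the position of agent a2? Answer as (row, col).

(4, 3)

t=1: a0@(4,3) a1@(4,3) a2@(4,3) | pheromone: 0 0 0 0 / 3 0 0 0 / 0 0 0 0 / 0 0 0 0 / 0 0 0 6 / 2 0 0 0
t=2: a0@(4,3) a1@(4,3) a2@(4,3) | pheromone: 0 0 0 0 / 2 0 0 0 / 0 0 0 0 / 0 0 0 0 / 0 0 0 8 / 1 0 0 0
t=3: a0@(4,3) a1@(4,3) a2@(4,3) | pheromone: 0 0 0 0 / 1 0 0 0 / 0 0 0 0 / 0 0 0 0 / 0 0 0 10 / 0 0 0 0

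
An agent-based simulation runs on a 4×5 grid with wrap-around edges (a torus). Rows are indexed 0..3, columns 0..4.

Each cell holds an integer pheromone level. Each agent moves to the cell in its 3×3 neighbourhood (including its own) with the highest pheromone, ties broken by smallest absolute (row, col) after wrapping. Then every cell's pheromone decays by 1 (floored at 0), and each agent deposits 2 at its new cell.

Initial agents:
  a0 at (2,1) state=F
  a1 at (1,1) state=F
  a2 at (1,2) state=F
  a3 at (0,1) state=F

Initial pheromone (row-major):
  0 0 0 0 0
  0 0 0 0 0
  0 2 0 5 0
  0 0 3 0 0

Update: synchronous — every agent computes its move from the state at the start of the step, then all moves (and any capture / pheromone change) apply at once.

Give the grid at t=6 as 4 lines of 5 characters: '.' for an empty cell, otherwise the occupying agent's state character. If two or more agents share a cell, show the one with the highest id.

t=1: a0@(3,2) a1@(2,1) a2@(2,3) a3@(3,2) | pheromone: 0 0 0 0 0 / 0 0 0 0 0 / 0 3 0 6 0 / 0 0 6 0 0
t=2: a0@(2,3) a1@(3,2) a2@(2,3) a3@(2,3) | pheromone: 0 0 0 0 0 / 0 0 0 0 0 / 0 2 0 11 0 / 0 0 7 0 0
t=3: a0@(2,3) a1@(2,3) a2@(2,3) a3@(2,3) | pheromone: 0 0 0 0 0 / 0 0 0 0 0 / 0 1 0 18 0 / 0 0 6 0 0
t=4: a0@(2,3) a1@(2,3) a2@(2,3) a3@(2,3) | pheromone: 0 0 0 0 0 / 0 0 0 0 0 / 0 0 0 25 0 / 0 0 5 0 0
t=5: a0@(2,3) a1@(2,3) a2@(2,3) a3@(2,3) | pheromone: 0 0 0 0 0 / 0 0 0 0 0 / 0 0 0 32 0 / 0 0 4 0 0
t=6: a0@(2,3) a1@(2,3) a2@(2,3) a3@(2,3) | pheromone: 0 0 0 0 0 / 0 0 0 0 0 / 0 0 0 39 0 / 0 0 3 0 0

.....
.....
...F.
.....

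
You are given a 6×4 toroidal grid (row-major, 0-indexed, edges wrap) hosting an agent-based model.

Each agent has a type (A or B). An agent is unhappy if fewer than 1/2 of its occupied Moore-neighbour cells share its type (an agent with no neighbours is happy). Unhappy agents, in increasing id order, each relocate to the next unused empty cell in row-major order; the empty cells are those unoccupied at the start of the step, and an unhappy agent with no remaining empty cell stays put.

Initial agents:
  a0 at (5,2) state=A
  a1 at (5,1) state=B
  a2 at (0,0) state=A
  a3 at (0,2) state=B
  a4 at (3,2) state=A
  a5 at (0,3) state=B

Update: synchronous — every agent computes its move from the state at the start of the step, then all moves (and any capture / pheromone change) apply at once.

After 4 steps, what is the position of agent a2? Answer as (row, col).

(1, 1)

t=1: a0@(0,1):A a1@(1,0):B a2@(1,1):A a3@(0,2):B a4@(3,2):A a5@(1,2):B
t=2: a0@(0,0):A a1@(0,3):B a2@(1,3):A a3@(2,0):B a4@(3,2):A a5@(2,1):B
t=3: a0@(0,0):A a1@(0,1):B a2@(0,2):A a3@(2,0):B a4@(1,0):A a5@(2,1):B
t=4: a0@(0,0):A a1@(0,3):B a2@(1,1):A a3@(2,0):B a4@(1,2):A a5@(2,1):B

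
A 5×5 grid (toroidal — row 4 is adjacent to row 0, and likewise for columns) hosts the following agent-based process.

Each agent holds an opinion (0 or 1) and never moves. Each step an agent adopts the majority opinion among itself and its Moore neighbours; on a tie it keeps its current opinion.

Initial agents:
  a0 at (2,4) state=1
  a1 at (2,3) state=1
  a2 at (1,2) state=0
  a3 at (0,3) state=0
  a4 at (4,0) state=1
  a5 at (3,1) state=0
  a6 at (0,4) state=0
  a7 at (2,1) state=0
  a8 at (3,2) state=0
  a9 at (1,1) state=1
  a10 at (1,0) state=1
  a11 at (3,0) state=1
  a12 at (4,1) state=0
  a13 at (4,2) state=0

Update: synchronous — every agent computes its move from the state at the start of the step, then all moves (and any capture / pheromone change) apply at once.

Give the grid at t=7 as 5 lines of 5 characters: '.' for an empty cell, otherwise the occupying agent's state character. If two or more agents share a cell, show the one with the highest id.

...00
110..
.0.11
000..
000..

t=1: a0@(2,4):1 a1@(2,3):1 a2@(1,2):0 a3@(0,3):0 a4@(4,0):0 a5@(3,1):0 a6@(0,4):0 a7@(2,1):0 a8@(3,2):0 a9@(1,1):1 a10@(1,0):1 a11@(3,0):1 a12@(4,1):0 a13@(4,2):0
t=2: a0@(2,4):1 a1@(2,3):1 a2@(1,2):0 a3@(0,3):0 a4@(4,0):0 a5@(3,1):0 a6@(0,4):0 a7@(2,1):0 a8@(3,2):0 a9@(1,1):1 a10@(1,0):1 a11@(3,0):0 a12@(4,1):0 a13@(4,2):0
t=3: (unchanged — steady state)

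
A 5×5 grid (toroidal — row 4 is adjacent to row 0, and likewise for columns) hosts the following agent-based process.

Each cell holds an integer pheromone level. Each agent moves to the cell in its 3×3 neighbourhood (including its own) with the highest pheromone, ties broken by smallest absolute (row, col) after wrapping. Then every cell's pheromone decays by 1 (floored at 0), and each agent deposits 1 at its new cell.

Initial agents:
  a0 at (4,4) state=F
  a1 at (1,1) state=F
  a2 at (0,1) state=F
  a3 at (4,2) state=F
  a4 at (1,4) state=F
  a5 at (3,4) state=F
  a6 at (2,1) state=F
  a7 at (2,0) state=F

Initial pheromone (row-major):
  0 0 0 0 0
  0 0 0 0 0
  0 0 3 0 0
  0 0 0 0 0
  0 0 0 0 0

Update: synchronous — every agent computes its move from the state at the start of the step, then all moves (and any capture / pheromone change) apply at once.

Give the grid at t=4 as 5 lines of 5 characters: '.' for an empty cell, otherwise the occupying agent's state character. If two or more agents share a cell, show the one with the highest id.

F....
.....
..F..
.....
.....

t=1: a0@(0,0) a1@(2,2) a2@(0,0) a3@(0,1) a4@(0,0) a5@(2,0) a6@(2,2) a7@(1,0) | pheromone: 3 1 0 0 0 / 1 0 0 0 0 / 1 0 4 0 0 / 0 0 0 0 0 / 0 0 0 0 0
t=2: a0@(0,0) a1@(2,2) a2@(0,0) a3@(0,0) a4@(0,0) a5@(1,0) a6@(2,2) a7@(0,0) | pheromone: 7 0 0 0 0 / 1 0 0 0 0 / 0 0 5 0 0 / 0 0 0 0 0 / 0 0 0 0 0
t=3: a0@(0,0) a1@(2,2) a2@(0,0) a3@(0,0) a4@(0,0) a5@(0,0) a6@(2,2) a7@(0,0) | pheromone: 12 0 0 0 0 / 0 0 0 0 0 / 0 0 6 0 0 / 0 0 0 0 0 / 0 0 0 0 0
t=4: a0@(0,0) a1@(2,2) a2@(0,0) a3@(0,0) a4@(0,0) a5@(0,0) a6@(2,2) a7@(0,0) | pheromone: 17 0 0 0 0 / 0 0 0 0 0 / 0 0 7 0 0 / 0 0 0 0 0 / 0 0 0 0 0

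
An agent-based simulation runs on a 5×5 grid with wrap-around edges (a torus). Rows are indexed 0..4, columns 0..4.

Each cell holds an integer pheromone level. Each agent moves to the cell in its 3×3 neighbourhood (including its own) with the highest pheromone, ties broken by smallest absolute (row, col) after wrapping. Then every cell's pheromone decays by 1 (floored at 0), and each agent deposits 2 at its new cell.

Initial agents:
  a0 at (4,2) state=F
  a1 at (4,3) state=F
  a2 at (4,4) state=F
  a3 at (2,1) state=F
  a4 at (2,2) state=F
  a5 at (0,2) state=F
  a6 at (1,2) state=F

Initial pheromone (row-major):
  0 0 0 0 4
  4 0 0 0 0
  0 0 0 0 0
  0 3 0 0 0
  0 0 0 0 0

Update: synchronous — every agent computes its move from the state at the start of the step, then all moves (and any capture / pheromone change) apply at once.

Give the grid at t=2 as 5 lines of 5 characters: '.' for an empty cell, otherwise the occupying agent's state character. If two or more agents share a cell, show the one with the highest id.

....F
F....
.....
.F...
.....

t=1: a0@(3,1) a1@(0,4) a2@(0,4) a3@(1,0) a4@(3,1) a5@(0,1) a6@(0,1) | pheromone: 0 4 0 0 7 / 5 0 0 0 0 / 0 0 0 0 0 / 0 6 0 0 0 / 0 0 0 0 0
t=2: a0@(3,1) a1@(0,4) a2@(0,4) a3@(0,4) a4@(3,1) a5@(1,0) a6@(1,0) | pheromone: 0 3 0 0 12 / 8 0 0 0 0 / 0 0 0 0 0 / 0 9 0 0 0 / 0 0 0 0 0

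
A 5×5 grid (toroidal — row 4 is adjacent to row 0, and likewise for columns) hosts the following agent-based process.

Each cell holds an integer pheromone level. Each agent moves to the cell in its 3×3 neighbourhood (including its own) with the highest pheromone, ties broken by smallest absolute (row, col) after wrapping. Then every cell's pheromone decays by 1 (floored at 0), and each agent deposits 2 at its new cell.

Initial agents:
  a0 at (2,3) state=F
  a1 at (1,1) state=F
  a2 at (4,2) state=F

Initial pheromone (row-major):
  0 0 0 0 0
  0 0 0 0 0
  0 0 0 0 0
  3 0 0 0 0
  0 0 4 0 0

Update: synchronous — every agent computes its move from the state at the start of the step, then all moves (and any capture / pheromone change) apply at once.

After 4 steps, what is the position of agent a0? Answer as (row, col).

t=1: a0@(1,2) a1@(0,0) a2@(4,2) | pheromone: 2 0 0 0 0 / 0 0 2 0 0 / 0 0 0 0 0 / 2 0 0 0 0 / 0 0 5 0 0
t=2: a0@(1,2) a1@(0,0) a2@(4,2) | pheromone: 3 0 0 0 0 / 0 0 3 0 0 / 0 0 0 0 0 / 1 0 0 0 0 / 0 0 6 0 0
t=3: a0@(1,2) a1@(0,0) a2@(4,2) | pheromone: 4 0 0 0 0 / 0 0 4 0 0 / 0 0 0 0 0 / 0 0 0 0 0 / 0 0 7 0 0
t=4: a0@(1,2) a1@(0,0) a2@(4,2) | pheromone: 5 0 0 0 0 / 0 0 5 0 0 / 0 0 0 0 0 / 0 0 0 0 0 / 0 0 8 0 0

(1, 2)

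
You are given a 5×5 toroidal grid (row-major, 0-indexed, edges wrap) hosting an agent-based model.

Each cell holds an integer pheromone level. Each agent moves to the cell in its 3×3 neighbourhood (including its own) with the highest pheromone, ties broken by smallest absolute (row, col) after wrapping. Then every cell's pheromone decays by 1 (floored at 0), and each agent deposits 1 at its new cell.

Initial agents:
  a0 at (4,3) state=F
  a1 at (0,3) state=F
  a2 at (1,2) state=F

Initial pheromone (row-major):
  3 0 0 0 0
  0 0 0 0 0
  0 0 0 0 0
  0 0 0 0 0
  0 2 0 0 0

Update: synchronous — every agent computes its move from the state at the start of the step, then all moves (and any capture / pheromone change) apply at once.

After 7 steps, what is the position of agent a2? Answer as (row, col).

t=1: a0@(0,2) a1@(0,2) a2@(0,1) | pheromone: 2 1 2 0 0 / 0 0 0 0 0 / 0 0 0 0 0 / 0 0 0 0 0 / 0 1 0 0 0
t=2: a0@(0,2) a1@(0,2) a2@(0,0) | pheromone: 2 0 3 0 0 / 0 0 0 0 0 / 0 0 0 0 0 / 0 0 0 0 0 / 0 0 0 0 0
t=3: a0@(0,2) a1@(0,2) a2@(0,0) | pheromone: 2 0 4 0 0 / 0 0 0 0 0 / 0 0 0 0 0 / 0 0 0 0 0 / 0 0 0 0 0
t=4: a0@(0,2) a1@(0,2) a2@(0,0) | pheromone: 2 0 5 0 0 / 0 0 0 0 0 / 0 0 0 0 0 / 0 0 0 0 0 / 0 0 0 0 0
t=5: a0@(0,2) a1@(0,2) a2@(0,0) | pheromone: 2 0 6 0 0 / 0 0 0 0 0 / 0 0 0 0 0 / 0 0 0 0 0 / 0 0 0 0 0
t=6: a0@(0,2) a1@(0,2) a2@(0,0) | pheromone: 2 0 7 0 0 / 0 0 0 0 0 / 0 0 0 0 0 / 0 0 0 0 0 / 0 0 0 0 0
t=7: a0@(0,2) a1@(0,2) a2@(0,0) | pheromone: 2 0 8 0 0 / 0 0 0 0 0 / 0 0 0 0 0 / 0 0 0 0 0 / 0 0 0 0 0

(0, 0)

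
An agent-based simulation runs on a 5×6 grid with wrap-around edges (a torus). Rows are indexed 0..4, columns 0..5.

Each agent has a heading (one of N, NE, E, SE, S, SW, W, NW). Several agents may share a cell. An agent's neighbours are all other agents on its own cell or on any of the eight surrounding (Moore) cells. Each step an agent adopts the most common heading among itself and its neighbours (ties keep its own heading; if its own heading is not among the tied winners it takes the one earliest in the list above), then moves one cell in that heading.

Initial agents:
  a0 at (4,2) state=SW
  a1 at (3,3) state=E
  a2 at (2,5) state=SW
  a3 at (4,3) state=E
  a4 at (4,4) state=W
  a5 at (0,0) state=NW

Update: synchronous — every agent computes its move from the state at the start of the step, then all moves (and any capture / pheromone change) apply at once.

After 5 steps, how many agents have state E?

t=1: a0@(4,3):E a1@(3,4):E a2@(3,4):SW a3@(4,4):E a4@(4,5):E a5@(4,5):NW
t=2: a0@(4,4):E a1@(3,5):E a2@(3,5):E a3@(4,5):E a4@(4,0):E a5@(4,0):E
t=3: a0@(4,5):E a1@(3,0):E a2@(3,0):E a3@(4,0):E a4@(4,1):E a5@(4,1):E
t=4: a0@(4,0):E a1@(3,1):E a2@(3,1):E a3@(4,1):E a4@(4,2):E a5@(4,2):E
t=5: a0@(4,1):E a1@(3,2):E a2@(3,2):E a3@(4,2):E a4@(4,3):E a5@(4,3):E

6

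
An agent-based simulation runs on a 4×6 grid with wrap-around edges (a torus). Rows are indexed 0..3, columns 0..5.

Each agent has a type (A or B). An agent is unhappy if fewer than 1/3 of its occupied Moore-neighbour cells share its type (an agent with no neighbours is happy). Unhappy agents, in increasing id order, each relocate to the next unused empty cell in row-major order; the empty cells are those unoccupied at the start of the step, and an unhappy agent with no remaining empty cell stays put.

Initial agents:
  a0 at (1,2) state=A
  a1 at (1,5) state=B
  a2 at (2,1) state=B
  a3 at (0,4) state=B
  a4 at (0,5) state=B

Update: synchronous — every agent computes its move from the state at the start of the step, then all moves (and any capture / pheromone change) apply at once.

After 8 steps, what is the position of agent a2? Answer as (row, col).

(0, 3)

t=1: a0@(0,0):A a1@(1,5):B a2@(0,1):B a3@(0,4):B a4@(0,5):B
t=2: a0@(0,2):A a1@(1,5):B a2@(0,3):B a3@(0,4):B a4@(0,5):B
t=3: a0@(0,0):A a1@(1,5):B a2@(0,3):B a3@(0,4):B a4@(0,5):B
t=4: a0@(0,1):A a1@(1,5):B a2@(0,3):B a3@(0,4):B a4@(0,5):B
t=5: (unchanged — steady state)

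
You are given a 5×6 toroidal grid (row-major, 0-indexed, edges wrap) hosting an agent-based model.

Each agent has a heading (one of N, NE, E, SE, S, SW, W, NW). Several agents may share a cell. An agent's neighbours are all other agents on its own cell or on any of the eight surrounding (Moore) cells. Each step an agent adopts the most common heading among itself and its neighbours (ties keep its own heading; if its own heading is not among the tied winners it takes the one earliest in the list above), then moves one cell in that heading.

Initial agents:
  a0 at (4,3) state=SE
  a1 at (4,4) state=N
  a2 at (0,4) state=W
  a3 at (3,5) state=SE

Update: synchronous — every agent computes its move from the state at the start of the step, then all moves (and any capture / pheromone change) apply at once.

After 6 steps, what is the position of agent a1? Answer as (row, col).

t=1: a0@(0,4):SE a1@(0,5):SE a2@(0,3):W a3@(4,0):SE
t=2: a0@(1,5):SE a1@(1,0):SE a2@(0,2):W a3@(0,1):SE
t=3: a0@(2,0):SE a1@(2,1):SE a2@(0,1):W a3@(1,2):SE
t=4: a0@(3,1):SE a1@(3,2):SE a2@(0,0):W a3@(2,3):SE
t=5: a0@(4,2):SE a1@(4,3):SE a2@(0,5):W a3@(3,4):SE
t=6: a0@(0,3):SE a1@(0,4):SE a2@(0,4):W a3@(4,5):SE

(0, 4)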